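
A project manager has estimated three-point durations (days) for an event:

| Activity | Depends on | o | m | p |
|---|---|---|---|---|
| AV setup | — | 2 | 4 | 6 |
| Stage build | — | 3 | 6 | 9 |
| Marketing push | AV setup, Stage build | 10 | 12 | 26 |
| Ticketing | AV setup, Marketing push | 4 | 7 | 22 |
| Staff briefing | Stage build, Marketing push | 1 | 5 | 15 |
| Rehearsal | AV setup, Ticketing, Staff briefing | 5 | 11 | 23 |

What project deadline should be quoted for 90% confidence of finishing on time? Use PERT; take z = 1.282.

te_AV setup = (2 + 4·4 + 6)/6 = 24/6 = 4; σ²_AV setup = ((6−2)/6)² = 0.444
te_Stage build = (3 + 4·6 + 9)/6 = 36/6 = 6; σ²_Stage build = ((9−3)/6)² = 1.000
te_Marketing push = (10 + 4·12 + 26)/6 = 84/6 = 14; σ²_Marketing push = ((26−10)/6)² = 7.111
te_Ticketing = (4 + 4·7 + 22)/6 = 54/6 = 9; σ²_Ticketing = ((22−4)/6)² = 9.000
te_Staff briefing = (1 + 4·5 + 15)/6 = 36/6 = 6; σ²_Staff briefing = ((15−1)/6)² = 5.444
te_Rehearsal = (5 + 4·11 + 23)/6 = 72/6 = 12; σ²_Rehearsal = ((23−5)/6)² = 9.000

Forward pass:
ES_AV setup = 0; EF_AV setup = 4
ES_Stage build = 0; EF_Stage build = 6
ES_Marketing push = max(EF_AV setup=4, EF_Stage build=6) = 6; EF_Marketing push = 6+14 = 20
ES_Ticketing = max(EF_AV setup=4, EF_Marketing push=20) = 20; EF_Ticketing = 20+9 = 29
ES_Staff briefing = max(EF_Stage build=6, EF_Marketing push=20) = 20; EF_Staff briefing = 20+6 = 26
ES_Rehearsal = max(EF_AV setup=4, EF_Ticketing=29, EF_Staff briefing=26) = 29; EF_Rehearsal = 29+12 = 41
Expected project duration μ = 41 days. Critical path: Stage build → Marketing push → Ticketing → Rehearsal.

Variance along critical path = 1.000 + 7.111 + 9.000 + 9.000 = 26.111; σ = 5.110 days.
D = μ + z·σ = 41 + 1.282·5.110 = 47.6 days

47.6 days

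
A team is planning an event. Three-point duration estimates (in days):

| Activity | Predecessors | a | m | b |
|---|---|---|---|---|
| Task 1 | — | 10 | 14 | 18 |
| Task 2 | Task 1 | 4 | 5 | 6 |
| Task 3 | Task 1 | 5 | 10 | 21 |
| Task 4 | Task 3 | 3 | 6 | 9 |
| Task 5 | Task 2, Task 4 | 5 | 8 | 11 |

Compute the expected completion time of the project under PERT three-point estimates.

39 days

te_Task 1 = (10 + 4·14 + 18)/6 = 84/6 = 14
te_Task 2 = (4 + 4·5 + 6)/6 = 30/6 = 5
te_Task 3 = (5 + 4·10 + 21)/6 = 66/6 = 11
te_Task 4 = (3 + 4·6 + 9)/6 = 36/6 = 6
te_Task 5 = (5 + 4·8 + 11)/6 = 48/6 = 8

Forward pass:
ES_Task 1 = 0; EF_Task 1 = 14
ES_Task 2 = 14; EF_Task 2 = 14+5 = 19
ES_Task 3 = 14; EF_Task 3 = 14+11 = 25
ES_Task 4 = 25; EF_Task 4 = 25+6 = 31
ES_Task 5 = max(EF_Task 2=19, EF_Task 4=31) = 31; EF_Task 5 = 31+8 = 39
Expected project duration μ = 39 days. Critical path: Task 1 → Task 3 → Task 4 → Task 5.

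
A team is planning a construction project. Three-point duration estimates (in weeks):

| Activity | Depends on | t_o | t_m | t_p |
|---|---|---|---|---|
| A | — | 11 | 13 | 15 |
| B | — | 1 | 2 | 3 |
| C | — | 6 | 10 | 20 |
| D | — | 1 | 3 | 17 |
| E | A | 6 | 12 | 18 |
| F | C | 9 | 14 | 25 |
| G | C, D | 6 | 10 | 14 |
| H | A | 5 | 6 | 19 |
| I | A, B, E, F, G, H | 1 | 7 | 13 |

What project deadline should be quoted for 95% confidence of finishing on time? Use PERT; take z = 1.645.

39.7 weeks

te_A = (11 + 4·13 + 15)/6 = 78/6 = 13; σ²_A = ((15−11)/6)² = 0.444
te_B = (1 + 4·2 + 3)/6 = 12/6 = 2; σ²_B = ((3−1)/6)² = 0.111
te_C = (6 + 4·10 + 20)/6 = 66/6 = 11; σ²_C = ((20−6)/6)² = 5.444
te_D = (1 + 4·3 + 17)/6 = 30/6 = 5; σ²_D = ((17−1)/6)² = 7.111
te_E = (6 + 4·12 + 18)/6 = 72/6 = 12; σ²_E = ((18−6)/6)² = 4.000
te_F = (9 + 4·14 + 25)/6 = 90/6 = 15; σ²_F = ((25−9)/6)² = 7.111
te_G = (6 + 4·10 + 14)/6 = 60/6 = 10; σ²_G = ((14−6)/6)² = 1.778
te_H = (5 + 4·6 + 19)/6 = 48/6 = 8; σ²_H = ((19−5)/6)² = 5.444
te_I = (1 + 4·7 + 13)/6 = 42/6 = 7; σ²_I = ((13−1)/6)² = 4.000

Forward pass:
ES_A = 0; EF_A = 13
ES_B = 0; EF_B = 2
ES_C = 0; EF_C = 11
ES_D = 0; EF_D = 5
ES_E = 13; EF_E = 13+12 = 25
ES_F = 11; EF_F = 11+15 = 26
ES_G = max(EF_C=11, EF_D=5) = 11; EF_G = 11+10 = 21
ES_H = 13; EF_H = 13+8 = 21
ES_I = max(EF_A=13, EF_B=2, EF_E=25, EF_F=26, EF_G=21, EF_H=21) = 26; EF_I = 26+7 = 33
Expected project duration μ = 33 weeks. Critical path: C → F → I.

Variance along critical path = 5.444 + 7.111 + 4.000 = 16.556; σ = 4.069 weeks.
D = μ + z·σ = 33 + 1.645·4.069 = 39.7 weeks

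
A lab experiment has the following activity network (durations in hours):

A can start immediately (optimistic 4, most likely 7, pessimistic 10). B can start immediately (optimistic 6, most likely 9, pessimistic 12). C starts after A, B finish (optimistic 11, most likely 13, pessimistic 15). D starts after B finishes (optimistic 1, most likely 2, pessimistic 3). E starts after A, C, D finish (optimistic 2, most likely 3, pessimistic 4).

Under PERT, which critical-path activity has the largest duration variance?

B

te_A = (4 + 4·7 + 10)/6 = 42/6 = 7; σ²_A = ((10−4)/6)² = 1.000
te_B = (6 + 4·9 + 12)/6 = 54/6 = 9; σ²_B = ((12−6)/6)² = 1.000
te_C = (11 + 4·13 + 15)/6 = 78/6 = 13; σ²_C = ((15−11)/6)² = 0.444
te_D = (1 + 4·2 + 3)/6 = 12/6 = 2; σ²_D = ((3−1)/6)² = 0.111
te_E = (2 + 4·3 + 4)/6 = 18/6 = 3; σ²_E = ((4−2)/6)² = 0.111

Forward pass:
ES_A = 0; EF_A = 7
ES_B = 0; EF_B = 9
ES_C = max(EF_A=7, EF_B=9) = 9; EF_C = 9+13 = 22
ES_D = 9; EF_D = 9+2 = 11
ES_E = max(EF_A=7, EF_C=22, EF_D=11) = 22; EF_E = 22+3 = 25
Expected project duration μ = 25 hours. Critical path: B → C → E.

Variances on critical path: σ²_B=1.000, σ²_C=0.444, σ²_E=0.111.
Largest is σ²_B = 1.000.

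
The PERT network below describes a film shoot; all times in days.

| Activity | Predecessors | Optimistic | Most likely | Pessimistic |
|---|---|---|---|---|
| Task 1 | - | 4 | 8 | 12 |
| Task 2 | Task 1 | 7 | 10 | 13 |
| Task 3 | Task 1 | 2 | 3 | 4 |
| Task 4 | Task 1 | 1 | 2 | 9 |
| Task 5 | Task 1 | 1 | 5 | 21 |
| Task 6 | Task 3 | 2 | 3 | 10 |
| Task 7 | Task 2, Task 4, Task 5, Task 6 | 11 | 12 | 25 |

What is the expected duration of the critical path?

te_Task 1 = (4 + 4·8 + 12)/6 = 48/6 = 8
te_Task 2 = (7 + 4·10 + 13)/6 = 60/6 = 10
te_Task 3 = (2 + 4·3 + 4)/6 = 18/6 = 3
te_Task 4 = (1 + 4·2 + 9)/6 = 18/6 = 3
te_Task 5 = (1 + 4·5 + 21)/6 = 42/6 = 7
te_Task 6 = (2 + 4·3 + 10)/6 = 24/6 = 4
te_Task 7 = (11 + 4·12 + 25)/6 = 84/6 = 14

Forward pass:
ES_Task 1 = 0; EF_Task 1 = 8
ES_Task 2 = 8; EF_Task 2 = 8+10 = 18
ES_Task 3 = 8; EF_Task 3 = 8+3 = 11
ES_Task 4 = 8; EF_Task 4 = 8+3 = 11
ES_Task 5 = 8; EF_Task 5 = 8+7 = 15
ES_Task 6 = 11; EF_Task 6 = 11+4 = 15
ES_Task 7 = max(EF_Task 2=18, EF_Task 4=11, EF_Task 5=15, EF_Task 6=15) = 18; EF_Task 7 = 18+14 = 32
Expected project duration μ = 32 days. Critical path: Task 1 → Task 2 → Task 7.

32 days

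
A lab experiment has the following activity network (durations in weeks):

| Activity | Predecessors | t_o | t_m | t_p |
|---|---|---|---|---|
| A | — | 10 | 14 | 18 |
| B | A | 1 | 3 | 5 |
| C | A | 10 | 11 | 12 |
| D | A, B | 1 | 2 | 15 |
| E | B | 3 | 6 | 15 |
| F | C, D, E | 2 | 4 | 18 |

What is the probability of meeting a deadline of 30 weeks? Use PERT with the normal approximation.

0.369

te_A = (10 + 4·14 + 18)/6 = 84/6 = 14; σ²_A = ((18−10)/6)² = 1.778
te_B = (1 + 4·3 + 5)/6 = 18/6 = 3; σ²_B = ((5−1)/6)² = 0.444
te_C = (10 + 4·11 + 12)/6 = 66/6 = 11; σ²_C = ((12−10)/6)² = 0.111
te_D = (1 + 4·2 + 15)/6 = 24/6 = 4; σ²_D = ((15−1)/6)² = 5.444
te_E = (3 + 4·6 + 15)/6 = 42/6 = 7; σ²_E = ((15−3)/6)² = 4.000
te_F = (2 + 4·4 + 18)/6 = 36/6 = 6; σ²_F = ((18−2)/6)² = 7.111

Forward pass:
ES_A = 0; EF_A = 14
ES_B = 14; EF_B = 14+3 = 17
ES_C = 14; EF_C = 14+11 = 25
ES_D = max(EF_A=14, EF_B=17) = 17; EF_D = 17+4 = 21
ES_E = 17; EF_E = 17+7 = 24
ES_F = max(EF_C=25, EF_D=21, EF_E=24) = 25; EF_F = 25+6 = 31
Expected project duration μ = 31 weeks. Critical path: A → C → F.

Variance along critical path = 1.778 + 0.111 + 7.111 = 9.000; σ = √9.000 = 3.000 weeks.
Z = (30 − 31) / 3.000 = -0.333
P(T ≤ 30) = Φ(-0.333) ≈ 0.369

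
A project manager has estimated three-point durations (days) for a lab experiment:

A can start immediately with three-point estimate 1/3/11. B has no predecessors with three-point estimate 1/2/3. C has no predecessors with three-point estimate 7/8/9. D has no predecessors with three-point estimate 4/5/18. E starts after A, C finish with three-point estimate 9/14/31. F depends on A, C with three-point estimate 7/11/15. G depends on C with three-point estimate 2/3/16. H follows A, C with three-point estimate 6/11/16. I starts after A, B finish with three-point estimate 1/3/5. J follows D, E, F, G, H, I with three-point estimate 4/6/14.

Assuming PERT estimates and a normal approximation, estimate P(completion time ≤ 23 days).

te_A = (1 + 4·3 + 11)/6 = 24/6 = 4; σ²_A = ((11−1)/6)² = 2.778
te_B = (1 + 4·2 + 3)/6 = 12/6 = 2; σ²_B = ((3−1)/6)² = 0.111
te_C = (7 + 4·8 + 9)/6 = 48/6 = 8; σ²_C = ((9−7)/6)² = 0.111
te_D = (4 + 4·5 + 18)/6 = 42/6 = 7; σ²_D = ((18−4)/6)² = 5.444
te_E = (9 + 4·14 + 31)/6 = 96/6 = 16; σ²_E = ((31−9)/6)² = 13.444
te_F = (7 + 4·11 + 15)/6 = 66/6 = 11; σ²_F = ((15−7)/6)² = 1.778
te_G = (2 + 4·3 + 16)/6 = 30/6 = 5; σ²_G = ((16−2)/6)² = 5.444
te_H = (6 + 4·11 + 16)/6 = 66/6 = 11; σ²_H = ((16−6)/6)² = 2.778
te_I = (1 + 4·3 + 5)/6 = 18/6 = 3; σ²_I = ((5−1)/6)² = 0.444
te_J = (4 + 4·6 + 14)/6 = 42/6 = 7; σ²_J = ((14−4)/6)² = 2.778

Forward pass:
ES_A = 0; EF_A = 4
ES_B = 0; EF_B = 2
ES_C = 0; EF_C = 8
ES_D = 0; EF_D = 7
ES_E = max(EF_A=4, EF_C=8) = 8; EF_E = 8+16 = 24
ES_F = max(EF_A=4, EF_C=8) = 8; EF_F = 8+11 = 19
ES_G = 8; EF_G = 8+5 = 13
ES_H = max(EF_A=4, EF_C=8) = 8; EF_H = 8+11 = 19
ES_I = max(EF_A=4, EF_B=2) = 4; EF_I = 4+3 = 7
ES_J = max(EF_D=7, EF_E=24, EF_F=19, EF_G=13, EF_H=19, EF_I=7) = 24; EF_J = 24+7 = 31
Expected project duration μ = 31 days. Critical path: C → E → J.

Variance along critical path = 0.111 + 13.444 + 2.778 = 16.333; σ = √16.333 = 4.041 days.
Z = (23 − 31) / 4.041 = -1.979
P(T ≤ 23) = Φ(-1.979) ≈ 0.024

0.024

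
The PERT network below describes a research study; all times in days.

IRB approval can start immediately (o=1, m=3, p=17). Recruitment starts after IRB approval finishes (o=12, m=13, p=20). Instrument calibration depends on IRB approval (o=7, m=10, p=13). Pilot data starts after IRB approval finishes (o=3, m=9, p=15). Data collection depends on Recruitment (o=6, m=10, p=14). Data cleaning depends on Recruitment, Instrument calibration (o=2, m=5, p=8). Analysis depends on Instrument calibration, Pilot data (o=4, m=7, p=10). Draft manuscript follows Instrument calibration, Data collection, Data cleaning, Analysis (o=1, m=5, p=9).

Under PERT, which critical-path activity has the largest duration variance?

IRB approval

te_IRB approval = (1 + 4·3 + 17)/6 = 30/6 = 5; σ²_IRB approval = ((17−1)/6)² = 7.111
te_Recruitment = (12 + 4·13 + 20)/6 = 84/6 = 14; σ²_Recruitment = ((20−12)/6)² = 1.778
te_Instrument calibration = (7 + 4·10 + 13)/6 = 60/6 = 10; σ²_Instrument calibration = ((13−7)/6)² = 1.000
te_Pilot data = (3 + 4·9 + 15)/6 = 54/6 = 9; σ²_Pilot data = ((15−3)/6)² = 4.000
te_Data collection = (6 + 4·10 + 14)/6 = 60/6 = 10; σ²_Data collection = ((14−6)/6)² = 1.778
te_Data cleaning = (2 + 4·5 + 8)/6 = 30/6 = 5; σ²_Data cleaning = ((8−2)/6)² = 1.000
te_Analysis = (4 + 4·7 + 10)/6 = 42/6 = 7; σ²_Analysis = ((10−4)/6)² = 1.000
te_Draft manuscript = (1 + 4·5 + 9)/6 = 30/6 = 5; σ²_Draft manuscript = ((9−1)/6)² = 1.778

Forward pass:
ES_IRB approval = 0; EF_IRB approval = 5
ES_Recruitment = 5; EF_Recruitment = 5+14 = 19
ES_Instrument calibration = 5; EF_Instrument calibration = 5+10 = 15
ES_Pilot data = 5; EF_Pilot data = 5+9 = 14
ES_Data collection = 19; EF_Data collection = 19+10 = 29
ES_Data cleaning = max(EF_Recruitment=19, EF_Instrument calibration=15) = 19; EF_Data cleaning = 19+5 = 24
ES_Analysis = max(EF_Instrument calibration=15, EF_Pilot data=14) = 15; EF_Analysis = 15+7 = 22
ES_Draft manuscript = max(EF_Instrument calibration=15, EF_Data collection=29, EF_Data cleaning=24, EF_Analysis=22) = 29; EF_Draft manuscript = 29+5 = 34
Expected project duration μ = 34 days. Critical path: IRB approval → Recruitment → Data collection → Draft manuscript.

Variances on critical path: σ²_IRB approval=7.111, σ²_Recruitment=1.778, σ²_Data collection=1.778, σ²_Draft manuscript=1.778.
Largest is σ²_IRB approval = 7.111.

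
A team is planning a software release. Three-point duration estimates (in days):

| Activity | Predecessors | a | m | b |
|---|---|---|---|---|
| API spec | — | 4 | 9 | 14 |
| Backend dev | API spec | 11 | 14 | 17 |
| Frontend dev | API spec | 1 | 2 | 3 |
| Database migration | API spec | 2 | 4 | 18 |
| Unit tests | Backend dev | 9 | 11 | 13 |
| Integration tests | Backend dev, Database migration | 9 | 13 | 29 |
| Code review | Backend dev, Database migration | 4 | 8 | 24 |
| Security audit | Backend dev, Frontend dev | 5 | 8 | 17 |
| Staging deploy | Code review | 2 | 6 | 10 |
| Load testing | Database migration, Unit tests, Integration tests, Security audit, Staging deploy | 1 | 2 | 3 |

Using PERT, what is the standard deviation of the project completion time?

te_API spec = (4 + 4·9 + 14)/6 = 54/6 = 9; σ²_API spec = ((14−4)/6)² = 2.778
te_Backend dev = (11 + 4·14 + 17)/6 = 84/6 = 14; σ²_Backend dev = ((17−11)/6)² = 1.000
te_Frontend dev = (1 + 4·2 + 3)/6 = 12/6 = 2; σ²_Frontend dev = ((3−1)/6)² = 0.111
te_Database migration = (2 + 4·4 + 18)/6 = 36/6 = 6; σ²_Database migration = ((18−2)/6)² = 7.111
te_Unit tests = (9 + 4·11 + 13)/6 = 66/6 = 11; σ²_Unit tests = ((13−9)/6)² = 0.444
te_Integration tests = (9 + 4·13 + 29)/6 = 90/6 = 15; σ²_Integration tests = ((29−9)/6)² = 11.111
te_Code review = (4 + 4·8 + 24)/6 = 60/6 = 10; σ²_Code review = ((24−4)/6)² = 11.111
te_Security audit = (5 + 4·8 + 17)/6 = 54/6 = 9; σ²_Security audit = ((17−5)/6)² = 4.000
te_Staging deploy = (2 + 4·6 + 10)/6 = 36/6 = 6; σ²_Staging deploy = ((10−2)/6)² = 1.778
te_Load testing = (1 + 4·2 + 3)/6 = 12/6 = 2; σ²_Load testing = ((3−1)/6)² = 0.111

Forward pass:
ES_API spec = 0; EF_API spec = 9
ES_Backend dev = 9; EF_Backend dev = 9+14 = 23
ES_Frontend dev = 9; EF_Frontend dev = 9+2 = 11
ES_Database migration = 9; EF_Database migration = 9+6 = 15
ES_Unit tests = 23; EF_Unit tests = 23+11 = 34
ES_Integration tests = max(EF_Backend dev=23, EF_Database migration=15) = 23; EF_Integration tests = 23+15 = 38
ES_Code review = max(EF_Backend dev=23, EF_Database migration=15) = 23; EF_Code review = 23+10 = 33
ES_Security audit = max(EF_Backend dev=23, EF_Frontend dev=11) = 23; EF_Security audit = 23+9 = 32
ES_Staging deploy = 33; EF_Staging deploy = 33+6 = 39
ES_Load testing = max(EF_Database migration=15, EF_Unit tests=34, EF_Integration tests=38, EF_Security audit=32, EF_Staging deploy=39) = 39; EF_Load testing = 39+2 = 41
Expected project duration μ = 41 days. Critical path: API spec → Backend dev → Code review → Staging deploy → Load testing.

Variance along critical path = 2.778 + 1.000 + 11.111 + 1.778 + 0.111 = 16.778
σ = √16.778 = 4.096 days

4.10 days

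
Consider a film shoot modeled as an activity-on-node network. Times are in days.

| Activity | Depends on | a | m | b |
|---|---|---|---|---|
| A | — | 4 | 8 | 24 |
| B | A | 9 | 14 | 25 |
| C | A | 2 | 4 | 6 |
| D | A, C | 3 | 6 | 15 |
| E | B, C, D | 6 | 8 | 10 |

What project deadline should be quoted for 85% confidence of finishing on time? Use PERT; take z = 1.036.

37.5 days

te_A = (4 + 4·8 + 24)/6 = 60/6 = 10; σ²_A = ((24−4)/6)² = 11.111
te_B = (9 + 4·14 + 25)/6 = 90/6 = 15; σ²_B = ((25−9)/6)² = 7.111
te_C = (2 + 4·4 + 6)/6 = 24/6 = 4; σ²_C = ((6−2)/6)² = 0.444
te_D = (3 + 4·6 + 15)/6 = 42/6 = 7; σ²_D = ((15−3)/6)² = 4.000
te_E = (6 + 4·8 + 10)/6 = 48/6 = 8; σ²_E = ((10−6)/6)² = 0.444

Forward pass:
ES_A = 0; EF_A = 10
ES_B = 10; EF_B = 10+15 = 25
ES_C = 10; EF_C = 10+4 = 14
ES_D = max(EF_A=10, EF_C=14) = 14; EF_D = 14+7 = 21
ES_E = max(EF_B=25, EF_C=14, EF_D=21) = 25; EF_E = 25+8 = 33
Expected project duration μ = 33 days. Critical path: A → B → E.

Variance along critical path = 11.111 + 7.111 + 0.444 = 18.667; σ = 4.320 days.
D = μ + z·σ = 33 + 1.036·4.320 = 37.5 days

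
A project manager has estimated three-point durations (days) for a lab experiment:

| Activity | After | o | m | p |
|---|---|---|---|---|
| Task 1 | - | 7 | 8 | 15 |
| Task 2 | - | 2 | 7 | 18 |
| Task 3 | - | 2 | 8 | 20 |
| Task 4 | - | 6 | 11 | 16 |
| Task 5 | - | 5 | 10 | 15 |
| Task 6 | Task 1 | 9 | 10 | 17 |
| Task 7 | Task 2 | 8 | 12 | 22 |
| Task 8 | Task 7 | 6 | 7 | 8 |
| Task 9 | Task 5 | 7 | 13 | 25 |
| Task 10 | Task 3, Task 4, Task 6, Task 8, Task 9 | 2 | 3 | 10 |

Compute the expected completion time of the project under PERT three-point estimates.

32 days

te_Task 1 = (7 + 4·8 + 15)/6 = 54/6 = 9
te_Task 2 = (2 + 4·7 + 18)/6 = 48/6 = 8
te_Task 3 = (2 + 4·8 + 20)/6 = 54/6 = 9
te_Task 4 = (6 + 4·11 + 16)/6 = 66/6 = 11
te_Task 5 = (5 + 4·10 + 15)/6 = 60/6 = 10
te_Task 6 = (9 + 4·10 + 17)/6 = 66/6 = 11
te_Task 7 = (8 + 4·12 + 22)/6 = 78/6 = 13
te_Task 8 = (6 + 4·7 + 8)/6 = 42/6 = 7
te_Task 9 = (7 + 4·13 + 25)/6 = 84/6 = 14
te_Task 10 = (2 + 4·3 + 10)/6 = 24/6 = 4

Forward pass:
ES_Task 1 = 0; EF_Task 1 = 9
ES_Task 2 = 0; EF_Task 2 = 8
ES_Task 3 = 0; EF_Task 3 = 9
ES_Task 4 = 0; EF_Task 4 = 11
ES_Task 5 = 0; EF_Task 5 = 10
ES_Task 6 = 9; EF_Task 6 = 9+11 = 20
ES_Task 7 = 8; EF_Task 7 = 8+13 = 21
ES_Task 8 = 21; EF_Task 8 = 21+7 = 28
ES_Task 9 = 10; EF_Task 9 = 10+14 = 24
ES_Task 10 = max(EF_Task 3=9, EF_Task 4=11, EF_Task 6=20, EF_Task 8=28, EF_Task 9=24) = 28; EF_Task 10 = 28+4 = 32
Expected project duration μ = 32 days. Critical path: Task 2 → Task 7 → Task 8 → Task 10.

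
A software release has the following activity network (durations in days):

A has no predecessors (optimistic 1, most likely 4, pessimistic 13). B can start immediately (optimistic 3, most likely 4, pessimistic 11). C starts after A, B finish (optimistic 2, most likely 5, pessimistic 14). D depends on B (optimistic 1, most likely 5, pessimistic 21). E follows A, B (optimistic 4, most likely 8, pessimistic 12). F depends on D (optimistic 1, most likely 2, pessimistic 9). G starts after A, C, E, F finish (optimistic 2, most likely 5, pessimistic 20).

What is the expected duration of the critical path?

te_A = (1 + 4·4 + 13)/6 = 30/6 = 5
te_B = (3 + 4·4 + 11)/6 = 30/6 = 5
te_C = (2 + 4·5 + 14)/6 = 36/6 = 6
te_D = (1 + 4·5 + 21)/6 = 42/6 = 7
te_E = (4 + 4·8 + 12)/6 = 48/6 = 8
te_F = (1 + 4·2 + 9)/6 = 18/6 = 3
te_G = (2 + 4·5 + 20)/6 = 42/6 = 7

Forward pass:
ES_A = 0; EF_A = 5
ES_B = 0; EF_B = 5
ES_C = max(EF_A=5, EF_B=5) = 5; EF_C = 5+6 = 11
ES_D = 5; EF_D = 5+7 = 12
ES_E = max(EF_A=5, EF_B=5) = 5; EF_E = 5+8 = 13
ES_F = 12; EF_F = 12+3 = 15
ES_G = max(EF_A=5, EF_C=11, EF_E=13, EF_F=15) = 15; EF_G = 15+7 = 22
Expected project duration μ = 22 days. Critical path: B → D → F → G.

22 days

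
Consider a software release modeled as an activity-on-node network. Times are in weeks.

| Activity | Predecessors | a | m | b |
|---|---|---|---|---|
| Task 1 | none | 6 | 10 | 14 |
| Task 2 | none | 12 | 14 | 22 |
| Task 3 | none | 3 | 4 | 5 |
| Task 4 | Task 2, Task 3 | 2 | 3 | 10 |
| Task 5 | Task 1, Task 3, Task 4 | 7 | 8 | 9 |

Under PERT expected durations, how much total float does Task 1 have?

9 weeks

te_Task 1 = (6 + 4·10 + 14)/6 = 60/6 = 10
te_Task 2 = (12 + 4·14 + 22)/6 = 90/6 = 15
te_Task 3 = (3 + 4·4 + 5)/6 = 24/6 = 4
te_Task 4 = (2 + 4·3 + 10)/6 = 24/6 = 4
te_Task 5 = (7 + 4·8 + 9)/6 = 48/6 = 8

Forward pass:
ES_Task 1 = 0; EF_Task 1 = 10
ES_Task 2 = 0; EF_Task 2 = 15
ES_Task 3 = 0; EF_Task 3 = 4
ES_Task 4 = max(EF_Task 2=15, EF_Task 3=4) = 15; EF_Task 4 = 15+4 = 19
ES_Task 5 = max(EF_Task 1=10, EF_Task 3=4, EF_Task 4=19) = 19; EF_Task 5 = 19+8 = 27
Expected project duration μ = 27 weeks. Critical path: Task 2 → Task 4 → Task 5.

Backward pass:
LF_Task 5 = 27; LS_Task 5 = 27−8 = 19
LF_Task 4 = LS_Task 5 = 19; LS_Task 4 = 19−4 = 15
LF_Task 3 = min(LS_Task 4=15, LS_Task 5=19) = 15; LS_Task 3 = 15−4 = 11
LF_Task 2 = LS_Task 4 = 15; LS_Task 2 = 15−15 = 0
LF_Task 1 = LS_Task 5 = 19; LS_Task 1 = 19−10 = 9
Slack_Task 1 = LS_Task 1 − ES_Task 1 = 9 − 0 = 9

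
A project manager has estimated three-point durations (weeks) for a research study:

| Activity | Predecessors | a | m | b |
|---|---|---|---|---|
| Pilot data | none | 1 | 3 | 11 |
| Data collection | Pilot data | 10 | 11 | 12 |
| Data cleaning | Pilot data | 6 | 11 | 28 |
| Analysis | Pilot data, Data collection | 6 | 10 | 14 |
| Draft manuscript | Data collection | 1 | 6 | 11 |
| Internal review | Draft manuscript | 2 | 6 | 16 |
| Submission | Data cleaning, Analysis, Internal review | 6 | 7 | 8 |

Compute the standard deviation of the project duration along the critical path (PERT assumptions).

3.35 weeks

te_Pilot data = (1 + 4·3 + 11)/6 = 24/6 = 4; σ²_Pilot data = ((11−1)/6)² = 2.778
te_Data collection = (10 + 4·11 + 12)/6 = 66/6 = 11; σ²_Data collection = ((12−10)/6)² = 0.111
te_Data cleaning = (6 + 4·11 + 28)/6 = 78/6 = 13; σ²_Data cleaning = ((28−6)/6)² = 13.444
te_Analysis = (6 + 4·10 + 14)/6 = 60/6 = 10; σ²_Analysis = ((14−6)/6)² = 1.778
te_Draft manuscript = (1 + 4·6 + 11)/6 = 36/6 = 6; σ²_Draft manuscript = ((11−1)/6)² = 2.778
te_Internal review = (2 + 4·6 + 16)/6 = 42/6 = 7; σ²_Internal review = ((16−2)/6)² = 5.444
te_Submission = (6 + 4·7 + 8)/6 = 42/6 = 7; σ²_Submission = ((8−6)/6)² = 0.111

Forward pass:
ES_Pilot data = 0; EF_Pilot data = 4
ES_Data collection = 4; EF_Data collection = 4+11 = 15
ES_Data cleaning = 4; EF_Data cleaning = 4+13 = 17
ES_Analysis = max(EF_Pilot data=4, EF_Data collection=15) = 15; EF_Analysis = 15+10 = 25
ES_Draft manuscript = 15; EF_Draft manuscript = 15+6 = 21
ES_Internal review = 21; EF_Internal review = 21+7 = 28
ES_Submission = max(EF_Data cleaning=17, EF_Analysis=25, EF_Internal review=28) = 28; EF_Submission = 28+7 = 35
Expected project duration μ = 35 weeks. Critical path: Pilot data → Data collection → Draft manuscript → Internal review → Submission.

Variance along critical path = 2.778 + 0.111 + 2.778 + 5.444 + 0.111 = 11.222
σ = √11.222 = 3.350 weeks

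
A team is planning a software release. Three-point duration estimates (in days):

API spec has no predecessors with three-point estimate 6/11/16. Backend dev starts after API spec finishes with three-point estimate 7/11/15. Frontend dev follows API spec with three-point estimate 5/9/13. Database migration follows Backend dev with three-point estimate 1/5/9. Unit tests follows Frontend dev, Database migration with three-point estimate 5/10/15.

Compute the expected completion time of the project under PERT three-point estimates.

te_API spec = (6 + 4·11 + 16)/6 = 66/6 = 11
te_Backend dev = (7 + 4·11 + 15)/6 = 66/6 = 11
te_Frontend dev = (5 + 4·9 + 13)/6 = 54/6 = 9
te_Database migration = (1 + 4·5 + 9)/6 = 30/6 = 5
te_Unit tests = (5 + 4·10 + 15)/6 = 60/6 = 10

Forward pass:
ES_API spec = 0; EF_API spec = 11
ES_Backend dev = 11; EF_Backend dev = 11+11 = 22
ES_Frontend dev = 11; EF_Frontend dev = 11+9 = 20
ES_Database migration = 22; EF_Database migration = 22+5 = 27
ES_Unit tests = max(EF_Frontend dev=20, EF_Database migration=27) = 27; EF_Unit tests = 27+10 = 37
Expected project duration μ = 37 days. Critical path: API spec → Backend dev → Database migration → Unit tests.

37 days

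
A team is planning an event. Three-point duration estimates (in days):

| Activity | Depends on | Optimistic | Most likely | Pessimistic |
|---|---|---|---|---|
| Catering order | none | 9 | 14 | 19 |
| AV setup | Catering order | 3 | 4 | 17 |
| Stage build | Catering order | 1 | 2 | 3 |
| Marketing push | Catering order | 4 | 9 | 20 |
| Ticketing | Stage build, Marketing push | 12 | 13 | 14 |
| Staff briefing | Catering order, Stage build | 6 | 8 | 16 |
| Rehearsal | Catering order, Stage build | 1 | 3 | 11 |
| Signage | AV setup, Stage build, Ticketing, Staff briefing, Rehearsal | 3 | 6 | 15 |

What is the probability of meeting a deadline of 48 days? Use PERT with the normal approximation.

te_Catering order = (9 + 4·14 + 19)/6 = 84/6 = 14; σ²_Catering order = ((19−9)/6)² = 2.778
te_AV setup = (3 + 4·4 + 17)/6 = 36/6 = 6; σ²_AV setup = ((17−3)/6)² = 5.444
te_Stage build = (1 + 4·2 + 3)/6 = 12/6 = 2; σ²_Stage build = ((3−1)/6)² = 0.111
te_Marketing push = (4 + 4·9 + 20)/6 = 60/6 = 10; σ²_Marketing push = ((20−4)/6)² = 7.111
te_Ticketing = (12 + 4·13 + 14)/6 = 78/6 = 13; σ²_Ticketing = ((14−12)/6)² = 0.111
te_Staff briefing = (6 + 4·8 + 16)/6 = 54/6 = 9; σ²_Staff briefing = ((16−6)/6)² = 2.778
te_Rehearsal = (1 + 4·3 + 11)/6 = 24/6 = 4; σ²_Rehearsal = ((11−1)/6)² = 2.778
te_Signage = (3 + 4·6 + 15)/6 = 42/6 = 7; σ²_Signage = ((15−3)/6)² = 4.000

Forward pass:
ES_Catering order = 0; EF_Catering order = 14
ES_AV setup = 14; EF_AV setup = 14+6 = 20
ES_Stage build = 14; EF_Stage build = 14+2 = 16
ES_Marketing push = 14; EF_Marketing push = 14+10 = 24
ES_Ticketing = max(EF_Stage build=16, EF_Marketing push=24) = 24; EF_Ticketing = 24+13 = 37
ES_Staff briefing = max(EF_Catering order=14, EF_Stage build=16) = 16; EF_Staff briefing = 16+9 = 25
ES_Rehearsal = max(EF_Catering order=14, EF_Stage build=16) = 16; EF_Rehearsal = 16+4 = 20
ES_Signage = max(EF_AV setup=20, EF_Stage build=16, EF_Ticketing=37, EF_Staff briefing=25, EF_Rehearsal=20) = 37; EF_Signage = 37+7 = 44
Expected project duration μ = 44 days. Critical path: Catering order → Marketing push → Ticketing → Signage.

Variance along critical path = 2.778 + 7.111 + 0.111 + 4.000 = 14.000; σ = √14.000 = 3.742 days.
Z = (48 − 44) / 3.742 = 1.069
P(T ≤ 48) = Φ(1.069) ≈ 0.857

0.857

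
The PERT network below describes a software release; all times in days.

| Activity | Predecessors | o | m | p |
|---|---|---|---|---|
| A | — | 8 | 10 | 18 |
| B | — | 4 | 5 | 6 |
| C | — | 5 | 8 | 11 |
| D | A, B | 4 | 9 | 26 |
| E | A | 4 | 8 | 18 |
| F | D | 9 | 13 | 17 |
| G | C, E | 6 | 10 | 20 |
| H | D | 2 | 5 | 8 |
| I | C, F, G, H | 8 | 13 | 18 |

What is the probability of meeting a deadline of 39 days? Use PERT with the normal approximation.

te_A = (8 + 4·10 + 18)/6 = 66/6 = 11; σ²_A = ((18−8)/6)² = 2.778
te_B = (4 + 4·5 + 6)/6 = 30/6 = 5; σ²_B = ((6−4)/6)² = 0.111
te_C = (5 + 4·8 + 11)/6 = 48/6 = 8; σ²_C = ((11−5)/6)² = 1.000
te_D = (4 + 4·9 + 26)/6 = 66/6 = 11; σ²_D = ((26−4)/6)² = 13.444
te_E = (4 + 4·8 + 18)/6 = 54/6 = 9; σ²_E = ((18−4)/6)² = 5.444
te_F = (9 + 4·13 + 17)/6 = 78/6 = 13; σ²_F = ((17−9)/6)² = 1.778
te_G = (6 + 4·10 + 20)/6 = 66/6 = 11; σ²_G = ((20−6)/6)² = 5.444
te_H = (2 + 4·5 + 8)/6 = 30/6 = 5; σ²_H = ((8−2)/6)² = 1.000
te_I = (8 + 4·13 + 18)/6 = 78/6 = 13; σ²_I = ((18−8)/6)² = 2.778

Forward pass:
ES_A = 0; EF_A = 11
ES_B = 0; EF_B = 5
ES_C = 0; EF_C = 8
ES_D = max(EF_A=11, EF_B=5) = 11; EF_D = 11+11 = 22
ES_E = 11; EF_E = 11+9 = 20
ES_F = 22; EF_F = 22+13 = 35
ES_G = max(EF_C=8, EF_E=20) = 20; EF_G = 20+11 = 31
ES_H = 22; EF_H = 22+5 = 27
ES_I = max(EF_C=8, EF_F=35, EF_G=31, EF_H=27) = 35; EF_I = 35+13 = 48
Expected project duration μ = 48 days. Critical path: A → D → F → I.

Variance along critical path = 2.778 + 13.444 + 1.778 + 2.778 = 20.778; σ = √20.778 = 4.558 days.
Z = (39 − 48) / 4.558 = -1.974
P(T ≤ 39) = Φ(-1.974) ≈ 0.024

0.024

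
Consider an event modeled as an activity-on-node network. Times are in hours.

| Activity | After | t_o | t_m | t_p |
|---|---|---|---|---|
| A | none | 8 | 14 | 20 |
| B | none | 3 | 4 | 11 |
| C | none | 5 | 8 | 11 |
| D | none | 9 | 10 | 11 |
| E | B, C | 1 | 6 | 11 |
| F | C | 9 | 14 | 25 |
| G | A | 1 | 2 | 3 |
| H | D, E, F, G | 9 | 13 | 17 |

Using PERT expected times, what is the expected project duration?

te_A = (8 + 4·14 + 20)/6 = 84/6 = 14
te_B = (3 + 4·4 + 11)/6 = 30/6 = 5
te_C = (5 + 4·8 + 11)/6 = 48/6 = 8
te_D = (9 + 4·10 + 11)/6 = 60/6 = 10
te_E = (1 + 4·6 + 11)/6 = 36/6 = 6
te_F = (9 + 4·14 + 25)/6 = 90/6 = 15
te_G = (1 + 4·2 + 3)/6 = 12/6 = 2
te_H = (9 + 4·13 + 17)/6 = 78/6 = 13

Forward pass:
ES_A = 0; EF_A = 14
ES_B = 0; EF_B = 5
ES_C = 0; EF_C = 8
ES_D = 0; EF_D = 10
ES_E = max(EF_B=5, EF_C=8) = 8; EF_E = 8+6 = 14
ES_F = 8; EF_F = 8+15 = 23
ES_G = 14; EF_G = 14+2 = 16
ES_H = max(EF_D=10, EF_E=14, EF_F=23, EF_G=16) = 23; EF_H = 23+13 = 36
Expected project duration μ = 36 hours. Critical path: C → F → H.

36 hours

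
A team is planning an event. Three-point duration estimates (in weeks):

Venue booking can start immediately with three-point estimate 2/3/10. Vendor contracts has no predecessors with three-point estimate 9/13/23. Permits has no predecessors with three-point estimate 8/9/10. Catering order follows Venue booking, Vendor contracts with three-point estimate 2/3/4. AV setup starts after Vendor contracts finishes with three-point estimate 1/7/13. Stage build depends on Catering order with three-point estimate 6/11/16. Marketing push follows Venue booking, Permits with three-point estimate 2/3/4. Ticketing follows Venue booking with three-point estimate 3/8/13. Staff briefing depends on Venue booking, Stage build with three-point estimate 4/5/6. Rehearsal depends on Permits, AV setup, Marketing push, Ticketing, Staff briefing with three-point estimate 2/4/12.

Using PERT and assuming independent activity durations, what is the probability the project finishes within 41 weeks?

te_Venue booking = (2 + 4·3 + 10)/6 = 24/6 = 4; σ²_Venue booking = ((10−2)/6)² = 1.778
te_Vendor contracts = (9 + 4·13 + 23)/6 = 84/6 = 14; σ²_Vendor contracts = ((23−9)/6)² = 5.444
te_Permits = (8 + 4·9 + 10)/6 = 54/6 = 9; σ²_Permits = ((10−8)/6)² = 0.111
te_Catering order = (2 + 4·3 + 4)/6 = 18/6 = 3; σ²_Catering order = ((4−2)/6)² = 0.111
te_AV setup = (1 + 4·7 + 13)/6 = 42/6 = 7; σ²_AV setup = ((13−1)/6)² = 4.000
te_Stage build = (6 + 4·11 + 16)/6 = 66/6 = 11; σ²_Stage build = ((16−6)/6)² = 2.778
te_Marketing push = (2 + 4·3 + 4)/6 = 18/6 = 3; σ²_Marketing push = ((4−2)/6)² = 0.111
te_Ticketing = (3 + 4·8 + 13)/6 = 48/6 = 8; σ²_Ticketing = ((13−3)/6)² = 2.778
te_Staff briefing = (4 + 4·5 + 6)/6 = 30/6 = 5; σ²_Staff briefing = ((6−4)/6)² = 0.111
te_Rehearsal = (2 + 4·4 + 12)/6 = 30/6 = 5; σ²_Rehearsal = ((12−2)/6)² = 2.778

Forward pass:
ES_Venue booking = 0; EF_Venue booking = 4
ES_Vendor contracts = 0; EF_Vendor contracts = 14
ES_Permits = 0; EF_Permits = 9
ES_Catering order = max(EF_Venue booking=4, EF_Vendor contracts=14) = 14; EF_Catering order = 14+3 = 17
ES_AV setup = 14; EF_AV setup = 14+7 = 21
ES_Stage build = 17; EF_Stage build = 17+11 = 28
ES_Marketing push = max(EF_Venue booking=4, EF_Permits=9) = 9; EF_Marketing push = 9+3 = 12
ES_Ticketing = 4; EF_Ticketing = 4+8 = 12
ES_Staff briefing = max(EF_Venue booking=4, EF_Stage build=28) = 28; EF_Staff briefing = 28+5 = 33
ES_Rehearsal = max(EF_Permits=9, EF_AV setup=21, EF_Marketing push=12, EF_Ticketing=12, EF_Staff briefing=33) = 33; EF_Rehearsal = 33+5 = 38
Expected project duration μ = 38 weeks. Critical path: Vendor contracts → Catering order → Stage build → Staff briefing → Rehearsal.

Variance along critical path = 5.444 + 0.111 + 2.778 + 0.111 + 2.778 = 11.222; σ = √11.222 = 3.350 weeks.
Z = (41 − 38) / 3.350 = 0.896
P(T ≤ 41) = Φ(0.896) ≈ 0.815

0.815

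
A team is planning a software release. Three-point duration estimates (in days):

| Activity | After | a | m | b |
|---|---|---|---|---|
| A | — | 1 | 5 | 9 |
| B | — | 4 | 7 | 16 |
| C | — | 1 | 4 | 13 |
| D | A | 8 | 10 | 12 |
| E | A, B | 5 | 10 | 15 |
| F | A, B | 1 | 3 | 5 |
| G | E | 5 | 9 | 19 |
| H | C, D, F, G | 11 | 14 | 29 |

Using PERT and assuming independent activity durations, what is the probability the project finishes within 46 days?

te_A = (1 + 4·5 + 9)/6 = 30/6 = 5; σ²_A = ((9−1)/6)² = 1.778
te_B = (4 + 4·7 + 16)/6 = 48/6 = 8; σ²_B = ((16−4)/6)² = 4.000
te_C = (1 + 4·4 + 13)/6 = 30/6 = 5; σ²_C = ((13−1)/6)² = 4.000
te_D = (8 + 4·10 + 12)/6 = 60/6 = 10; σ²_D = ((12−8)/6)² = 0.444
te_E = (5 + 4·10 + 15)/6 = 60/6 = 10; σ²_E = ((15−5)/6)² = 2.778
te_F = (1 + 4·3 + 5)/6 = 18/6 = 3; σ²_F = ((5−1)/6)² = 0.444
te_G = (5 + 4·9 + 19)/6 = 60/6 = 10; σ²_G = ((19−5)/6)² = 5.444
te_H = (11 + 4·14 + 29)/6 = 96/6 = 16; σ²_H = ((29−11)/6)² = 9.000

Forward pass:
ES_A = 0; EF_A = 5
ES_B = 0; EF_B = 8
ES_C = 0; EF_C = 5
ES_D = 5; EF_D = 5+10 = 15
ES_E = max(EF_A=5, EF_B=8) = 8; EF_E = 8+10 = 18
ES_F = max(EF_A=5, EF_B=8) = 8; EF_F = 8+3 = 11
ES_G = 18; EF_G = 18+10 = 28
ES_H = max(EF_C=5, EF_D=15, EF_F=11, EF_G=28) = 28; EF_H = 28+16 = 44
Expected project duration μ = 44 days. Critical path: B → E → G → H.

Variance along critical path = 4.000 + 2.778 + 5.444 + 9.000 = 21.222; σ = √21.222 = 4.607 days.
Z = (46 − 44) / 4.607 = 0.434
P(T ≤ 46) = Φ(0.434) ≈ 0.668

0.668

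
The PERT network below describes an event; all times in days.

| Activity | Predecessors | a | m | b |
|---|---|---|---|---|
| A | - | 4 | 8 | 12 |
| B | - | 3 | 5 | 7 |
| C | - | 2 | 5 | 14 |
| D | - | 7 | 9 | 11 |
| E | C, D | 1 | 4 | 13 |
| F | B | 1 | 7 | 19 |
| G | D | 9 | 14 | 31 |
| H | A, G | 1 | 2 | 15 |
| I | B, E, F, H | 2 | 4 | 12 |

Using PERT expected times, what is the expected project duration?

te_A = (4 + 4·8 + 12)/6 = 48/6 = 8
te_B = (3 + 4·5 + 7)/6 = 30/6 = 5
te_C = (2 + 4·5 + 14)/6 = 36/6 = 6
te_D = (7 + 4·9 + 11)/6 = 54/6 = 9
te_E = (1 + 4·4 + 13)/6 = 30/6 = 5
te_F = (1 + 4·7 + 19)/6 = 48/6 = 8
te_G = (9 + 4·14 + 31)/6 = 96/6 = 16
te_H = (1 + 4·2 + 15)/6 = 24/6 = 4
te_I = (2 + 4·4 + 12)/6 = 30/6 = 5

Forward pass:
ES_A = 0; EF_A = 8
ES_B = 0; EF_B = 5
ES_C = 0; EF_C = 6
ES_D = 0; EF_D = 9
ES_E = max(EF_C=6, EF_D=9) = 9; EF_E = 9+5 = 14
ES_F = 5; EF_F = 5+8 = 13
ES_G = 9; EF_G = 9+16 = 25
ES_H = max(EF_A=8, EF_G=25) = 25; EF_H = 25+4 = 29
ES_I = max(EF_B=5, EF_E=14, EF_F=13, EF_H=29) = 29; EF_I = 29+5 = 34
Expected project duration μ = 34 days. Critical path: D → G → H → I.

34 days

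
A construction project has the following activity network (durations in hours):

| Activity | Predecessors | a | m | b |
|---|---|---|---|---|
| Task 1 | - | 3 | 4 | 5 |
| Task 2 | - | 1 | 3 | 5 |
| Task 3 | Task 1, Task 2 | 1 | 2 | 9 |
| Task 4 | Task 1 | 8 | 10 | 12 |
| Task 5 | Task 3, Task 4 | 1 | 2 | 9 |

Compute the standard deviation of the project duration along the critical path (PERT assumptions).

te_Task 1 = (3 + 4·4 + 5)/6 = 24/6 = 4; σ²_Task 1 = ((5−3)/6)² = 0.111
te_Task 2 = (1 + 4·3 + 5)/6 = 18/6 = 3; σ²_Task 2 = ((5−1)/6)² = 0.444
te_Task 3 = (1 + 4·2 + 9)/6 = 18/6 = 3; σ²_Task 3 = ((9−1)/6)² = 1.778
te_Task 4 = (8 + 4·10 + 12)/6 = 60/6 = 10; σ²_Task 4 = ((12−8)/6)² = 0.444
te_Task 5 = (1 + 4·2 + 9)/6 = 18/6 = 3; σ²_Task 5 = ((9−1)/6)² = 1.778

Forward pass:
ES_Task 1 = 0; EF_Task 1 = 4
ES_Task 2 = 0; EF_Task 2 = 3
ES_Task 3 = max(EF_Task 1=4, EF_Task 2=3) = 4; EF_Task 3 = 4+3 = 7
ES_Task 4 = 4; EF_Task 4 = 4+10 = 14
ES_Task 5 = max(EF_Task 3=7, EF_Task 4=14) = 14; EF_Task 5 = 14+3 = 17
Expected project duration μ = 17 hours. Critical path: Task 1 → Task 4 → Task 5.

Variance along critical path = 0.111 + 0.444 + 1.778 = 2.333
σ = √2.333 = 1.528 hours

1.53 hours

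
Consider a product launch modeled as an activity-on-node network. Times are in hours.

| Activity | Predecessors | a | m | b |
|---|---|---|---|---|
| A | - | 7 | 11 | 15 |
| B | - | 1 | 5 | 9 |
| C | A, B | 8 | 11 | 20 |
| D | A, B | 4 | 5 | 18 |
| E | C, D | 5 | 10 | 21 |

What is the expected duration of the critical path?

te_A = (7 + 4·11 + 15)/6 = 66/6 = 11
te_B = (1 + 4·5 + 9)/6 = 30/6 = 5
te_C = (8 + 4·11 + 20)/6 = 72/6 = 12
te_D = (4 + 4·5 + 18)/6 = 42/6 = 7
te_E = (5 + 4·10 + 21)/6 = 66/6 = 11

Forward pass:
ES_A = 0; EF_A = 11
ES_B = 0; EF_B = 5
ES_C = max(EF_A=11, EF_B=5) = 11; EF_C = 11+12 = 23
ES_D = max(EF_A=11, EF_B=5) = 11; EF_D = 11+7 = 18
ES_E = max(EF_C=23, EF_D=18) = 23; EF_E = 23+11 = 34
Expected project duration μ = 34 hours. Critical path: A → C → E.

34 hours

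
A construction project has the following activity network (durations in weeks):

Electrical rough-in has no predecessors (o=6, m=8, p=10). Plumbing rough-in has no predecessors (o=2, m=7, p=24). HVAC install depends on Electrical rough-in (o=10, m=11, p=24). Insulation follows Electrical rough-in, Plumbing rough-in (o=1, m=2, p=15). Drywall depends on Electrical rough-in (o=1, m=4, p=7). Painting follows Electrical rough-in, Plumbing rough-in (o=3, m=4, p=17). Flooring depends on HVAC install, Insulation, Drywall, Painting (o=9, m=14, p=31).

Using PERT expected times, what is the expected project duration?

37 weeks

te_Electrical rough-in = (6 + 4·8 + 10)/6 = 48/6 = 8
te_Plumbing rough-in = (2 + 4·7 + 24)/6 = 54/6 = 9
te_HVAC install = (10 + 4·11 + 24)/6 = 78/6 = 13
te_Insulation = (1 + 4·2 + 15)/6 = 24/6 = 4
te_Drywall = (1 + 4·4 + 7)/6 = 24/6 = 4
te_Painting = (3 + 4·4 + 17)/6 = 36/6 = 6
te_Flooring = (9 + 4·14 + 31)/6 = 96/6 = 16

Forward pass:
ES_Electrical rough-in = 0; EF_Electrical rough-in = 8
ES_Plumbing rough-in = 0; EF_Plumbing rough-in = 9
ES_HVAC install = 8; EF_HVAC install = 8+13 = 21
ES_Insulation = max(EF_Electrical rough-in=8, EF_Plumbing rough-in=9) = 9; EF_Insulation = 9+4 = 13
ES_Drywall = 8; EF_Drywall = 8+4 = 12
ES_Painting = max(EF_Electrical rough-in=8, EF_Plumbing rough-in=9) = 9; EF_Painting = 9+6 = 15
ES_Flooring = max(EF_HVAC install=21, EF_Insulation=13, EF_Drywall=12, EF_Painting=15) = 21; EF_Flooring = 21+16 = 37
Expected project duration μ = 37 weeks. Critical path: Electrical rough-in → HVAC install → Flooring.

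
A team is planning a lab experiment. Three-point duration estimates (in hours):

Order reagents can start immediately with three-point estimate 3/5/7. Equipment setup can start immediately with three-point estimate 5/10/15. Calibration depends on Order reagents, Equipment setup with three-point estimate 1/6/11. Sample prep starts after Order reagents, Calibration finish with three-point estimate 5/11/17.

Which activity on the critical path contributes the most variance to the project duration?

te_Order reagents = (3 + 4·5 + 7)/6 = 30/6 = 5; σ²_Order reagents = ((7−3)/6)² = 0.444
te_Equipment setup = (5 + 4·10 + 15)/6 = 60/6 = 10; σ²_Equipment setup = ((15−5)/6)² = 2.778
te_Calibration = (1 + 4·6 + 11)/6 = 36/6 = 6; σ²_Calibration = ((11−1)/6)² = 2.778
te_Sample prep = (5 + 4·11 + 17)/6 = 66/6 = 11; σ²_Sample prep = ((17−5)/6)² = 4.000

Forward pass:
ES_Order reagents = 0; EF_Order reagents = 5
ES_Equipment setup = 0; EF_Equipment setup = 10
ES_Calibration = max(EF_Order reagents=5, EF_Equipment setup=10) = 10; EF_Calibration = 10+6 = 16
ES_Sample prep = max(EF_Order reagents=5, EF_Calibration=16) = 16; EF_Sample prep = 16+11 = 27
Expected project duration μ = 27 hours. Critical path: Equipment setup → Calibration → Sample prep.

Variances on critical path: σ²_Equipment setup=2.778, σ²_Calibration=2.778, σ²_Sample prep=4.000.
Largest is σ²_Sample prep = 4.000.

Sample prep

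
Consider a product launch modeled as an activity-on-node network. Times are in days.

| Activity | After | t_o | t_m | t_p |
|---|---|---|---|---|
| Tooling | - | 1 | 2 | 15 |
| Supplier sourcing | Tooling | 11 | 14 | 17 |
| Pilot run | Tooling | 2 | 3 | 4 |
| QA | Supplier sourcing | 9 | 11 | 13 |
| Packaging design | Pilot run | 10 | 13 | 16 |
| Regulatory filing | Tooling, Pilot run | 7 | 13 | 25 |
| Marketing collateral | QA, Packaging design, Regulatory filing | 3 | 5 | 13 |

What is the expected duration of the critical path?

35 days

te_Tooling = (1 + 4·2 + 15)/6 = 24/6 = 4
te_Supplier sourcing = (11 + 4·14 + 17)/6 = 84/6 = 14
te_Pilot run = (2 + 4·3 + 4)/6 = 18/6 = 3
te_QA = (9 + 4·11 + 13)/6 = 66/6 = 11
te_Packaging design = (10 + 4·13 + 16)/6 = 78/6 = 13
te_Regulatory filing = (7 + 4·13 + 25)/6 = 84/6 = 14
te_Marketing collateral = (3 + 4·5 + 13)/6 = 36/6 = 6

Forward pass:
ES_Tooling = 0; EF_Tooling = 4
ES_Supplier sourcing = 4; EF_Supplier sourcing = 4+14 = 18
ES_Pilot run = 4; EF_Pilot run = 4+3 = 7
ES_QA = 18; EF_QA = 18+11 = 29
ES_Packaging design = 7; EF_Packaging design = 7+13 = 20
ES_Regulatory filing = max(EF_Tooling=4, EF_Pilot run=7) = 7; EF_Regulatory filing = 7+14 = 21
ES_Marketing collateral = max(EF_QA=29, EF_Packaging design=20, EF_Regulatory filing=21) = 29; EF_Marketing collateral = 29+6 = 35
Expected project duration μ = 35 days. Critical path: Tooling → Supplier sourcing → QA → Marketing collateral.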